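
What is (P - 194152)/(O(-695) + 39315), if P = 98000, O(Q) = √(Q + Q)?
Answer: -756043176/309134123 + 96152*I*√1390/1545670615 ≈ -2.4457 + 0.0023193*I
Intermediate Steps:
O(Q) = √2*√Q (O(Q) = √(2*Q) = √2*√Q)
(P - 194152)/(O(-695) + 39315) = (98000 - 194152)/(√2*√(-695) + 39315) = -96152/(√2*(I*√695) + 39315) = -96152/(I*√1390 + 39315) = -96152/(39315 + I*√1390)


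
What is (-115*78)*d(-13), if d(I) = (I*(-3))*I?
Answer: 4547790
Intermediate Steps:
d(I) = -3*I² (d(I) = (-3*I)*I = -3*I²)
(-115*78)*d(-13) = (-115*78)*(-3*(-13)²) = -(-26910)*169 = -8970*(-507) = 4547790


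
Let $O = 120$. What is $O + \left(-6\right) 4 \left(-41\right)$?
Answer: $1104$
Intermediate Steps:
$O + \left(-6\right) 4 \left(-41\right) = 120 + \left(-6\right) 4 \left(-41\right) = 120 - -984 = 120 + 984 = 1104$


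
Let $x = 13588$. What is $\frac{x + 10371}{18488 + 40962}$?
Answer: $\frac{23959}{59450} \approx 0.40301$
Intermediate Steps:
$\frac{x + 10371}{18488 + 40962} = \frac{13588 + 10371}{18488 + 40962} = \frac{23959}{59450}$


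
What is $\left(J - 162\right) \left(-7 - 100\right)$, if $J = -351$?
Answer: $54891$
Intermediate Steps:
$\left(J - 162\right) \left(-7 - 100\right) = \left(-351 - 162\right) \left(-7 - 100\right) = \left(-513\right) \left(-107\right) = 54891$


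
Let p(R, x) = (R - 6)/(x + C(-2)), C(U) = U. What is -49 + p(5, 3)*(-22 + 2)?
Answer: -29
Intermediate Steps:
p(R, x) = (-6 + R)/(-2 + x) (p(R, x) = (R - 6)/(x - 2) = (-6 + R)/(-2 + x))
-49 + p(5, 3)*(-22 + 2) = -49 + ((-6 + 5)/(-2 + 3))*(-22 + 2) = -49 + (-1/1)*(-20) = -49 + (1*(-1))*(-20) = -49 - 1*(-20) = -49 + 20 = -29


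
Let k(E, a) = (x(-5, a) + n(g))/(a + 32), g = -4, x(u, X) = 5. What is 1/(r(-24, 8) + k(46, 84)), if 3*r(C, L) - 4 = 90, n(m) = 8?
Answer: 348/10943 ≈ 0.031801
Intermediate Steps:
r(C, L) = 94/3 (r(C, L) = 4/3 + (⅓)*90 = 4/3 + 30 = 94/3)
k(E, a) = 13/(32 + a) (k(E, a) = (5 + 8)/(a + 32) = 13/(32 + a))
1/(r(-24, 8) + k(46, 84)) = 1/(94/3 + 13/(32 + 84)) = 1/(94/3 + 13/116) = 1/(10943/348) = 348/10943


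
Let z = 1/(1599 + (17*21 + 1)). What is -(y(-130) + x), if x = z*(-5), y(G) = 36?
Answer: -70447/1957 ≈ -35.997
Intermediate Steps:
z = 1/1957 (z = 1/(1599 + (357 + 1)) = 1/(1599 + 358) = 1/1957 ≈ 0.00051099)
x = -5/1957 (x = (1/1957)*(-5) = -5/1957 ≈ -0.0025549)
-(y(-130) + x) = -(36 - 5/1957) = -1*70447/1957 = -70447/1957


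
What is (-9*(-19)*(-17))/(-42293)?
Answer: 2907/42293 ≈ 0.068735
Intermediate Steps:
(-9*(-19)*(-17))/(-42293) = (171*(-17))*(-1/42293) = -2907*(-1/42293) = 2907/42293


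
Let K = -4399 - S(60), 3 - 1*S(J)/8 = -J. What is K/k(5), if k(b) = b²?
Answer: -4903/25 ≈ -196.12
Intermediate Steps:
S(J) = 24 + 8*J (S(J) = 24 - (-8)*J = 24 + 8*J)
K = -4903 (K = -4399 - (24 + 8*60) = -4399 - (24 + 480) = -4399 - 1*504 = -4399 - 504 = -4903)
K/k(5) = -4903/(5²) = -4903/25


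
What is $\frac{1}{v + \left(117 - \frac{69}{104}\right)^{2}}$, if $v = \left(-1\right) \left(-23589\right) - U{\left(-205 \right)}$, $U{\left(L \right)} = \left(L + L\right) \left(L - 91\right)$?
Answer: $- \frac{10816}{911105335} \approx -1.1871 \cdot 10^{-5}$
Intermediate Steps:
$U{\left(L \right)} = 2 L \left(-91 + L\right)$
$v = -97771$ ($v = \left(-1\right) \left(-23589\right) - 2 \left(-205\right) \left(-91 - 205\right) = 23589 - 2 \left(-205\right) \left(-296\right) = 23589 - 121360 = -97771$)
$\frac{1}{v + \left(117 - \frac{69}{104}\right)^{2}} = \frac{1}{-97771 + \left(117 - \frac{69}{104}\right)^{2}} = \frac{1}{-97771 + \left(\frac{12099}{104}\right)^{2}} = \frac{1}{-97771 + \frac{146385801}{10816}} = \frac{1}{- \frac{911105335}{10816}} = - \frac{10816}{911105335}$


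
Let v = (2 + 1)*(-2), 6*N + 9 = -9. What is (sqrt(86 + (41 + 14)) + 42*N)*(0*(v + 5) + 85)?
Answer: -10710 + 85*sqrt(141) ≈ -9700.7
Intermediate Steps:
N = -3 (N = -3/2 + (1/6)*(-9) = -3/2 - 3/2 = -3)
v = -6 (v = 3*(-2) = -6)
(sqrt(86 + (41 + 14)) + 42*N)*(0*(v + 5) + 85) = (sqrt(86 + (41 + 14)) + 42*(-3))*(0*(-6 + 5) + 85) = (sqrt(86 + 55) - 126)*(0*(-1) + 85) = (sqrt(141) - 126)*(0 + 85) = (-126 + sqrt(141))*85 = -10710 + 85*sqrt(141)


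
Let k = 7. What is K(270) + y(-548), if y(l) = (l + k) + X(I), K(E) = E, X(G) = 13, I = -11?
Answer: -258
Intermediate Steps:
y(l) = 20 + l (y(l) = (l + 7) + 13 = (7 + l) + 13 = 20 + l)
K(270) + y(-548) = 270 + (20 - 548) = 270 - 528 = -258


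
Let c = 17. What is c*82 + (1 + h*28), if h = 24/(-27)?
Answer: 12331/9 ≈ 1370.1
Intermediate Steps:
h = -8/9 (h = 24*(-1/27) = -8/9 ≈ -0.88889)
c*82 + (1 + h*28) = 17*82 + (1 - 8/9*28) = 1394 + (1 - 224/9) = 1394 - 215/9 = 12331/9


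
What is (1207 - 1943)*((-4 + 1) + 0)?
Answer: 2208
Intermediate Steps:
(1207 - 1943)*((-4 + 1) + 0) = -736*(-3 + 0) = -736*(-3) = 2208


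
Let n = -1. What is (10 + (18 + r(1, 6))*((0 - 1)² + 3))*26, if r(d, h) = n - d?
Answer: 1924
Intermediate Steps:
r(d, h) = -1 - d
(10 + (18 + r(1, 6))*((0 - 1)² + 3))*26 = (10 + (18 + (-1 - 1*1))*((0 - 1)² + 3))*26 = (10 + (18 + (-1 - 1))*((-1)² + 3))*26 = (10 + (18 - 2)*(1 + 3))*26 = (10 + 16*4)*26 = (10 + 64)*26 = 74*26 = 1924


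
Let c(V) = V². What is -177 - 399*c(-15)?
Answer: -89952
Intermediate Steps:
-177 - 399*c(-15) = -177 - 399*(-15)² = -177 - 399*225 = -177 - 89775 = -89952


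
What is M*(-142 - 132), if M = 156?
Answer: -42744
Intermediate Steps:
M*(-142 - 132) = 156*(-142 - 132) = 156*(-274) = -42744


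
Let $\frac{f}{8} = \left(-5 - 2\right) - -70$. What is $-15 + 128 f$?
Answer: $64497$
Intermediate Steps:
$f = 504$ ($f = 8 \left(\left(-5 - 2\right) - -70\right) = 8 \left(\left(-5 - 2\right) + 70\right) = 8 \left(-7 + 70\right) = 8 \cdot 63 = 504$)
$-15 + 128 f = -15 + 128 \cdot 504 = -15 + 64512 = 64497$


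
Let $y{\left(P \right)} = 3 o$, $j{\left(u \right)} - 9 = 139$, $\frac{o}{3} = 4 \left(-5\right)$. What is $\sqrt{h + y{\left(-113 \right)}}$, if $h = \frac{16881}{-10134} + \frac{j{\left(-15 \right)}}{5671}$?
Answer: $\frac{i \sqrt{66657545111009094}}{19156638} \approx 13.477 i$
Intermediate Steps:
$o = -60$ ($o = 3 \cdot 4 \left(-5\right) = 3 \left(-20\right) = -60$)
$j{\left(u \right)} = 148$ ($j{\left(u \right)} = 9 + 139 = 148$)
$y{\left(P \right)} = -180$ ($y{\left(P \right)} = 3 \left(-60\right) = -180$)
$h = - \frac{31410773}{19156638}$ ($h = \frac{16881}{-10134} + \frac{148}{5671} = 16881 \left(- \frac{1}{10134}\right) + 148 \cdot \frac{1}{5671} = - \frac{5627}{3378} + \frac{148}{5671} = - \frac{31410773}{19156638} \approx -1.6397$)
$\sqrt{h + y{\left(-113 \right)}} = \sqrt{- \frac{31410773}{19156638} - 180} = \sqrt{- \frac{3479605613}{19156638}} = \frac{i \sqrt{66657545111009094}}{19156638}$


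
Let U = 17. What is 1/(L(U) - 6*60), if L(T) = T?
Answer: -1/343 ≈ -0.0029155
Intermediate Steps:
1/(L(U) - 6*60) = 1/(17 - 6*60) = 1/(17 - 360) = 1/(-343) = -1/343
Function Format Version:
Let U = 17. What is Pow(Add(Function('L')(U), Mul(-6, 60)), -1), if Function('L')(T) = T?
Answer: Rational(-1, 343) ≈ -0.0029155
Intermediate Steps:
Pow(Add(Function('L')(U), Mul(-6, 60)), -1) = Pow(Add(17, Mul(-6, 60)), -1) = Pow(Add(17, -360), -1) = Pow(-343, -1) = Rational(-1, 343)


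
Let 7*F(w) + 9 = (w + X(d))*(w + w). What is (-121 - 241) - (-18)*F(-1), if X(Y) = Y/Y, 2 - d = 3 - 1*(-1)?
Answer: -2696/7 ≈ -385.14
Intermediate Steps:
d = -2 (d = 2 - (3 - 1*(-1)) = 2 - (3 + 1) = 2 - 1*4 = 2 - 4 = -2)
X(Y) = 1
F(w) = -9/7 + 2*w*(1 + w)/7 (F(w) = -9/7 + ((w + 1)*(w + w))/7 = -9/7 + ((1 + w)*(2*w))/7 = -9/7 + (2*w*(1 + w))/7 = -9/7 + 2*w*(1 + w)/7)
(-121 - 241) - (-18)*F(-1) = (-121 - 241) - (-18)*(-9/7 + (2/7)*(-1) + (2/7)*(-1)²) = -362 - (-18)*(-9/7 - 2/7 + (2/7)*1) = -362 - (-18)*(-9/7 - 2/7 + 2/7) = -362 - (-18)*(-9)/7 = -362 - 1*162/7 = -362 - 162/7 = -2696/7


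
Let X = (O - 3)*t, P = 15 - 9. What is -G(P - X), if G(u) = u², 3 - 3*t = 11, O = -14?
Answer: -13924/9 ≈ -1547.1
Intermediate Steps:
t = -8/3 (t = 1 - ⅓*11 = 1 - 11/3 = -8/3 ≈ -2.6667)
P = 6
X = 136/3 (X = (-14 - 3)*(-8/3) = -17*(-8/3) = 136/3 ≈ 45.333)
-G(P - X) = -(6 - 1*136/3)² = -(6 - 136/3)² = -(-118/3)² = -1*13924/9 = -13924/9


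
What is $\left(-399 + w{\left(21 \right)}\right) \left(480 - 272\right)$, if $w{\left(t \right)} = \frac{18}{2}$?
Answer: $-81120$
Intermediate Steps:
$w{\left(t \right)} = 9$ ($w{\left(t \right)} = 18 \cdot \frac{1}{2} = 9$)
$\left(-399 + w{\left(21 \right)}\right) \left(480 - 272\right) = \left(-399 + 9\right) \left(480 - 272\right) = \left(-390\right) 208 = -81120$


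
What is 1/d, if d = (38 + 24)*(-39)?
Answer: -1/2418 ≈ -0.00041356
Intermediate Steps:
d = -2418 (d = 62*(-39) = -2418)
1/d = 1/(-2418) = -1/2418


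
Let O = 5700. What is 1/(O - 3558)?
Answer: 1/2142 ≈ 0.00046685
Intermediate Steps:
1/(O - 3558) = 1/(5700 - 3558) = 1/2142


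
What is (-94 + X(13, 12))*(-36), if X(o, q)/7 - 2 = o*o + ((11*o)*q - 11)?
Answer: -469368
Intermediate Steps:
X(o, q) = -63 + 7*o² + 77*o*q (X(o, q) = 14 + 7*(o*o + ((11*o)*q - 11)) = 14 + 7*(o² + (11*o*q - 11)) = 14 + 7*(o² + (-11 + 11*o*q)) = 14 + 7*(-11 + o² + 11*o*q) = 14 + (-77 + 7*o² + 77*o*q) = -63 + 7*o² + 77*o*q)
(-94 + X(13, 12))*(-36) = (-94 + (-63 + 7*13² + 77*13*12))*(-36) = (-94 + (-63 + 7*169 + 12012))*(-36) = (-94 + (-63 + 1183 + 12012))*(-36) = (-94 + 13132)*(-36) = 13038*(-36) = -469368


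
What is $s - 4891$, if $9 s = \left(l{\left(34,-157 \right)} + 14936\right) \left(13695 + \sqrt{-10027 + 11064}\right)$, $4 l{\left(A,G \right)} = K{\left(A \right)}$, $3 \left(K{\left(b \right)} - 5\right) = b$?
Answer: $\frac{818241689}{36} + \frac{179281 \sqrt{1037}}{108} \approx 2.2782 \cdot 10^{7}$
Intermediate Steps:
$K{\left(b \right)} = 5 + \frac{b}{3}$
$l{\left(A,G \right)} = \frac{5}{4} + \frac{A}{12}$ ($l{\left(A,G \right)} = \frac{5 + \frac{A}{3}}{4} = \frac{5}{4} + \frac{A}{12}$)
$s = \frac{818417765}{36} + \frac{179281 \sqrt{1037}}{108}$ ($s = \frac{\left(\left(\frac{5}{4} + \frac{1}{12} \cdot 34\right) + 14936\right) \left(13695 + \sqrt{-10027 + 11064}\right)}{9} = \frac{\left(\left(\frac{5}{4} + \frac{17}{6}\right) + 14936\right) \left(13695 + \sqrt{1037}\right)}{9} = \frac{\left(\frac{49}{12} + 14936\right) \left(13695 + \sqrt{1037}\right)}{9} = \frac{\frac{179281}{12} \left(13695 + \sqrt{1037}\right)}{9} = \frac{\frac{818417765}{4} + \frac{179281 \sqrt{1037}}{12}}{9} = \frac{818417765}{36} + \frac{179281 \sqrt{1037}}{108} \approx 2.2787 \cdot 10^{7}$)
$s - 4891 = \left(\frac{818417765}{36} + \frac{179281 \sqrt{1037}}{108}\right) - 4891 = \frac{818241689}{36} + \frac{179281 \sqrt{1037}}{108}$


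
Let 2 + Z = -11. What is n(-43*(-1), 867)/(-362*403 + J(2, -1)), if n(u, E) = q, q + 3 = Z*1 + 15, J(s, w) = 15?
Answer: 1/145871 ≈ 6.8554e-6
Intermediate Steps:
Z = -13 (Z = -2 - 11 = -13)
q = -1 (q = -3 + (-13*1 + 15) = -3 + (-13 + 15) = -3 + 2 = -1)
n(u, E) = -1
n(-43*(-1), 867)/(-362*403 + J(2, -1)) = -1/(-362*403 + 15) = -1/(-145886 + 15) = -1/(-145871) = -1*(-1/145871) = 1/145871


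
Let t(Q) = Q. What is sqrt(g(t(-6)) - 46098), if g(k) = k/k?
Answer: I*sqrt(46097) ≈ 214.7*I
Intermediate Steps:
g(k) = 1
sqrt(g(t(-6)) - 46098) = sqrt(1 - 46098) = sqrt(-46097) = I*sqrt(46097)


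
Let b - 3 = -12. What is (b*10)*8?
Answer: -720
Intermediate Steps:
b = -9 (b = 3 - 12 = -9)
(b*10)*8 = -9*10*8 = -90*8 = -720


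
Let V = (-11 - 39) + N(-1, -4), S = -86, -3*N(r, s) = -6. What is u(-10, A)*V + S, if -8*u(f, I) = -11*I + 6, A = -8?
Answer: 478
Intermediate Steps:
N(r, s) = 2 (N(r, s) = -1/3*(-6) = 2)
V = -48 (V = (-11 - 39) + 2 = -50 + 2 = -48)
u(f, I) = -3/4 + 11*I/8 (u(f, I) = -(-11*I + 6)/8 = -(6 - 11*I)/8 = -3/4 + 11*I/8)
u(-10, A)*V + S = (-3/4 + (11/8)*(-8))*(-48) - 86 = (-3/4 - 11)*(-48) - 86 = -47/4*(-48) - 86 = 564 - 86 = 478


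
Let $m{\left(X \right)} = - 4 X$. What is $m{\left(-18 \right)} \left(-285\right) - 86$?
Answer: $-20606$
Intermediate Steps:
$m{\left(-18 \right)} \left(-285\right) - 86 = \left(-4\right) \left(-18\right) \left(-285\right) - 86 = 72 \left(-285\right) - 86 = -20520 - 86 = -20606$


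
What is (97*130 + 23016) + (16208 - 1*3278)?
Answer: 48556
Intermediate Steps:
(97*130 + 23016) + (16208 - 1*3278) = (12610 + 23016) + (16208 - 3278) = 35626 + 12930 = 48556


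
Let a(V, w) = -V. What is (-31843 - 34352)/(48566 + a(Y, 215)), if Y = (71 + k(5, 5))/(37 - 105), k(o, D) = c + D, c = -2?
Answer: -750210/550427 ≈ -1.3630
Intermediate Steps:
k(o, D) = -2 + D
Y = -37/34 (Y = (71 + (-2 + 5))/(37 - 105) = (71 + 3)/(-68) = 74*(-1/68) = -37/34 ≈ -1.0882)
(-31843 - 34352)/(48566 + a(Y, 215)) = (-31843 - 34352)/(48566 - 1*(-37/34)) = -66195/(48566 + 37/34) = -66195/1651281/34 = -66195*34/1651281 = -750210/550427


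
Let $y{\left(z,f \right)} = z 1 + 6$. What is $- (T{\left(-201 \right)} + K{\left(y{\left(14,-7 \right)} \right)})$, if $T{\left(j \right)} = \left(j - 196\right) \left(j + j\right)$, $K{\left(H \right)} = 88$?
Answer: $-159682$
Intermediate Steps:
$y{\left(z,f \right)} = 6 + z$ ($y{\left(z,f \right)} = z + 6 = 6 + z$)
$T{\left(j \right)} = 2 j \left(-196 + j\right)$ ($T{\left(j \right)} = \left(-196 + j\right) 2 j = 2 j \left(-196 + j\right)$)
$- (T{\left(-201 \right)} + K{\left(y{\left(14,-7 \right)} \right)}) = - (2 \left(-201\right) \left(-196 - 201\right) + 88) = - (2 \left(-201\right) \left(-397\right) + 88) = - (159594 + 88) = \left(-1\right) 159682 = -159682$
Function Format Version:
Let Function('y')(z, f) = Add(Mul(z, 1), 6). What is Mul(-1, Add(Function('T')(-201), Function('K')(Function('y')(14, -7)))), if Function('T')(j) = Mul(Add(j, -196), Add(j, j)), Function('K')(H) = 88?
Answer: -159682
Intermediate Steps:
Function('y')(z, f) = Add(6, z) (Function('y')(z, f) = Add(z, 6) = Add(6, z))
Function('T')(j) = Mul(2, j, Add(-196, j)) (Function('T')(j) = Mul(Add(-196, j), Mul(2, j)) = Mul(2, j, Add(-196, j)))
Mul(-1, Add(Function('T')(-201), Function('K')(Function('y')(14, -7)))) = Mul(-1, Add(Mul(2, -201, Add(-196, -201)), 88)) = Mul(-1, Add(Mul(2, -201, -397), 88)) = Mul(-1, Add(159594, 88)) = Mul(-1, 159682) = -159682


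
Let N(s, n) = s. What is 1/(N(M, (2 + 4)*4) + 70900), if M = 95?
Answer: 1/70995 ≈ 1.4085e-5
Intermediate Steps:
1/(N(M, (2 + 4)*4) + 70900) = 1/(95 + 70900) = 1/70995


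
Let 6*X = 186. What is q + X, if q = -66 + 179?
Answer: 144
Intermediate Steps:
X = 31 (X = (⅙)*186 = 31)
q = 113
q + X = 113 + 31 = 144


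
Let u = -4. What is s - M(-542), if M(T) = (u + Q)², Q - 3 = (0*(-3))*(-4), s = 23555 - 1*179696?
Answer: -156142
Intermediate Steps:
s = -156141 (s = 23555 - 179696 = -156141)
Q = 3 (Q = 3 + (0*(-3))*(-4) = 3 + 0*(-4) = 3 + 0 = 3)
M(T) = 1 (M(T) = (-4 + 3)² = (-1)² = 1)
s - M(-542) = -156141 - 1*1 = -156141 - 1 = -156142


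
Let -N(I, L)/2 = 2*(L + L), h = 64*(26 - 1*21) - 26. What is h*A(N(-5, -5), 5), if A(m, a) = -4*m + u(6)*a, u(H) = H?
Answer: -38220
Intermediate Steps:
h = 294 (h = 64*(26 - 21) - 26 = 64*5 - 26 = 320 - 26 = 294)
N(I, L) = -8*L (N(I, L) = -4*(L + L) = -4*2*L = -8*L)
A(m, a) = -4*m + 6*a
h*A(N(-5, -5), 5) = 294*(-(-32)*(-5) + 6*5) = 294*(-4*40 + 30) = 294*(-160 + 30) = 294*(-130) = -38220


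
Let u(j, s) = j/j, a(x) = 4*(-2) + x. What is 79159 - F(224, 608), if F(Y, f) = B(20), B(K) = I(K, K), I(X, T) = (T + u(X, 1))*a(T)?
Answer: 78907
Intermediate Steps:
a(x) = -8 + x
u(j, s) = 1
I(X, T) = (1 + T)*(-8 + T) (I(X, T) = (T + 1)*(-8 + T) = (1 + T)*(-8 + T))
B(K) = (1 + K)*(-8 + K)
F(Y, f) = 252 (F(Y, f) = (1 + 20)*(-8 + 20) = 21*12 = 252)
79159 - F(224, 608) = 79159 - 1*252 = 79159 - 252 = 78907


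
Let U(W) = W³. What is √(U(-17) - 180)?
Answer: I*√5093 ≈ 71.365*I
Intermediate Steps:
√(U(-17) - 180) = √((-17)³ - 180) = √(-4913 - 180) = √(-5093) = I*√5093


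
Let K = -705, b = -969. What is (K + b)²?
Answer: 2802276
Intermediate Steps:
(K + b)² = (-705 - 969)² = (-1674)² = 2802276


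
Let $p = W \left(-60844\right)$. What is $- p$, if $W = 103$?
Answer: $6266932$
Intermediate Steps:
$p = -6266932$ ($p = 103 \left(-60844\right) = -6266932$)
$- p = \left(-1\right) \left(-6266932\right) = 6266932$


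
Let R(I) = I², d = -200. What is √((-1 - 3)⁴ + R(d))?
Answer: 8*√629 ≈ 200.64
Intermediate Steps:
√((-1 - 3)⁴ + R(d)) = √((-1 - 3)⁴ + (-200)²) = √((-4)⁴ + 40000) = √(256 + 40000) = √40256 = 8*√629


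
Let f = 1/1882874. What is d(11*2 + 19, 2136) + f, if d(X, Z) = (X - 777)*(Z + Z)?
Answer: -5920117367807/1882874 ≈ -3.1442e+6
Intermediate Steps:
d(X, Z) = 2*Z*(-777 + X) (d(X, Z) = (-777 + X)*(2*Z) = 2*Z*(-777 + X))
f = 1/1882874 ≈ 5.3110e-7
d(11*2 + 19, 2136) + f = 2*2136*(-777 + (11*2 + 19)) + 1/1882874 = 2*2136*(-777 + (22 + 19)) + 1/1882874 = 2*2136*(-777 + 41) + 1/1882874 = 2*2136*(-736) + 1/1882874 = -3144192 + 1/1882874 = -5920117367807/1882874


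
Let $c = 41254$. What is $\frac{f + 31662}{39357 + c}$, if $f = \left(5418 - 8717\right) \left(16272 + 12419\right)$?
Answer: $- \frac{94619947}{80611} \approx -1173.8$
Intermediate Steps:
$f = -94651609$ ($f = \left(-3299\right) 28691 = -94651609$)
$\frac{f + 31662}{39357 + c} = \frac{-94651609 + 31662}{39357 + 41254} = - \frac{94619947}{80611}$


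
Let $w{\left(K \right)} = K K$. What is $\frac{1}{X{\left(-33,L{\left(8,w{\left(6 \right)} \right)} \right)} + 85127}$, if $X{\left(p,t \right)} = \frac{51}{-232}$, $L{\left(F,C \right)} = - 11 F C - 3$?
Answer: $\frac{232}{19749413} \approx 1.1747 \cdot 10^{-5}$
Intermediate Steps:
$w{\left(K \right)} = K^{2}$
$L{\left(F,C \right)} = -3 - 11 C F$ ($L{\left(F,C \right)} = - 11 C F - 3 = -3 - 11 C F$)
$X{\left(p,t \right)} = - \frac{51}{232}$ ($X{\left(p,t \right)} = 51 \left(- \frac{1}{232}\right) = - \frac{51}{232}$)
$\frac{1}{X{\left(-33,L{\left(8,w{\left(6 \right)} \right)} \right)} + 85127} = \frac{1}{- \frac{51}{232} + 85127} = \frac{1}{\frac{19749413}{232}} = \frac{232}{19749413}$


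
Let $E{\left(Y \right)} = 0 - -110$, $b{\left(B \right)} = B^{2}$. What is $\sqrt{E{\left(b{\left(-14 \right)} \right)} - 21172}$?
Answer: $i \sqrt{21062} \approx 145.13 i$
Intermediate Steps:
$E{\left(Y \right)} = 110$ ($E{\left(Y \right)} = 0 + 110 = 110$)
$\sqrt{E{\left(b{\left(-14 \right)} \right)} - 21172} = \sqrt{110 - 21172} = \sqrt{-21062} = i \sqrt{21062}$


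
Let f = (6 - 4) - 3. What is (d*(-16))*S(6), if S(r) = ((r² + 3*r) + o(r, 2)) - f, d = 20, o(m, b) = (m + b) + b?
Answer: -20800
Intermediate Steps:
o(m, b) = m + 2*b (o(m, b) = (b + m) + b = m + 2*b)
f = -1 (f = 2 - 3 = -1)
S(r) = 5 + r² + 4*r (S(r) = ((r² + 3*r) + (r + 2*2)) - 1*(-1) = ((r² + 3*r) + (r + 4)) + 1 = ((r² + 3*r) + (4 + r)) + 1 = (4 + r² + 4*r) + 1 = 5 + r² + 4*r)
(d*(-16))*S(6) = (20*(-16))*(5 + 6² + 4*6) = -320*(5 + 36 + 24) = -320*65 = -20800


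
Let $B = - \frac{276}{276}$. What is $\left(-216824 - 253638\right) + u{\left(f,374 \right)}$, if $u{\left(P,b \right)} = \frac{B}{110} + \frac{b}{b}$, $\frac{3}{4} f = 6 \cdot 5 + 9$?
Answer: $- \frac{51750711}{110} \approx -4.7046 \cdot 10^{5}$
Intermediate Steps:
$B = -1$ ($B = \left(-276\right) \frac{1}{276} = -1$)
$f = 52$ ($f = \frac{4 \left(6 \cdot 5 + 9\right)}{3} = \frac{4 \left(30 + 9\right)}{3} = \frac{4}{3} \cdot 39 = 52$)
$u{\left(P,b \right)} = \frac{109}{110}$ ($u{\left(P,b \right)} = - \frac{1}{110} + \frac{b}{b} = \left(-1\right) \frac{1}{110} + 1 = - \frac{1}{110} + 1 = \frac{109}{110}$)
$\left(-216824 - 253638\right) + u{\left(f,374 \right)} = \left(-216824 - 253638\right) + \frac{109}{110} = -470462 + \frac{109}{110} = - \frac{51750711}{110}$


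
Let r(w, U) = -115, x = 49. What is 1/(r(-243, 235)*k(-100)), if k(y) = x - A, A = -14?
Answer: -1/7245 ≈ -0.00013803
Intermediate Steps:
k(y) = 63 (k(y) = 49 - 1*(-14) = 49 + 14 = 63)
1/(r(-243, 235)*k(-100)) = 1/(-115*63) = -1/115*1/63 = -1/7245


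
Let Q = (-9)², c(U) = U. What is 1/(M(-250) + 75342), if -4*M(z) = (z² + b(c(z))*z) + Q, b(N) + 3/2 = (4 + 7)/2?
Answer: 4/239787 ≈ 1.6681e-5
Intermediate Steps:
Q = 81
b(N) = 4 (b(N) = -3/2 + (4 + 7)/2 = -3/2 + 11*(½) = -3/2 + 11/2 = 4)
M(z) = -81/4 - z - z²/4 (M(z) = -((z² + 4*z) + 81)/4 = -(81 + z² + 4*z)/4 = -81/4 - z - z²/4)
1/(M(-250) + 75342) = 1/((-81/4 - 1*(-250) - ¼*(-250)²) + 75342) = 1/((-81/4 + 250 - ¼*62500) + 75342) = 1/((-81/4 + 250 - 15625) + 75342) = 1/(-61581/4 + 75342) = 1/(239787/4) = 4/239787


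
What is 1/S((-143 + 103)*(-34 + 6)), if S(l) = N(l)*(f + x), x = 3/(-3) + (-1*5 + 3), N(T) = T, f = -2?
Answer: -1/5600 ≈ -0.00017857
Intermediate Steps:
x = -3 (x = 3*(-1/3) + (-5 + 3) = -1 - 2 = -3)
S(l) = -5*l (S(l) = l*(-2 - 3) = l*(-5) = -5*l)
1/S((-143 + 103)*(-34 + 6)) = 1/(-5*(-143 + 103)*(-34 + 6)) = 1/(-(-200)*(-28)) = 1/(-5*1120) = 1/(-5600) = -1/5600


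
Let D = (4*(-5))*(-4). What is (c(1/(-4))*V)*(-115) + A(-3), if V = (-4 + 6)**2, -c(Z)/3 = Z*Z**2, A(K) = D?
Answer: 935/16 ≈ 58.438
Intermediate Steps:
D = 80 (D = -20*(-4) = 80)
A(K) = 80
c(Z) = -3*Z**3 (c(Z) = -3*Z*Z**2 = -3*Z**3)
V = 4 (V = 2**2 = 4)
(c(1/(-4))*V)*(-115) + A(-3) = (-3*(1/(-4))**3*4)*(-115) + 80 = (-3*(-1/4)**3*4)*(-115) + 80 = (-3*(-1/64)*4)*(-115) + 80 = ((3/64)*4)*(-115) + 80 = (3/16)*(-115) + 80 = -345/16 + 80 = 935/16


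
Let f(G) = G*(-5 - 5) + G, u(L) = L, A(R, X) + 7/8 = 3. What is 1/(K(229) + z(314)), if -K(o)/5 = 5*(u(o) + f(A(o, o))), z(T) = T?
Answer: -8/39463 ≈ -0.00020272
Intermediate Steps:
A(R, X) = 17/8 (A(R, X) = -7/8 + 3 = 17/8)
f(G) = -9*G (f(G) = G*(-10) + G = -10*G + G = -9*G)
K(o) = 3825/8 - 25*o (K(o) = -25*(o - 9*17/8) = -25*(o - 153/8) = -25*(-153/8 + o) = -5*(-765/8 + 5*o) = 3825/8 - 25*o)
1/(K(229) + z(314)) = 1/((3825/8 - 25*229) + 314) = 1/((3825/8 - 5725) + 314) = 1/(-41975/8 + 314) = 1/(-39463/8) = -8/39463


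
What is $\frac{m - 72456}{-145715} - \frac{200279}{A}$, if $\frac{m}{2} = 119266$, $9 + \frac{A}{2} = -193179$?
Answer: $- \frac{34984126091}{56300778840} \approx -0.62138$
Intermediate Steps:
$A = -386376$ ($A = -18 + 2 \left(-193179\right) = -18 - 386358 = -386376$)
$m = 238532$ ($m = 2 \cdot 119266 = 238532$)
$\frac{m - 72456}{-145715} - \frac{200279}{A} = \frac{238532 - 72456}{-145715} - \frac{200279}{-386376} = 166076 \left(- \frac{1}{145715}\right) - - \frac{200279}{386376} = - \frac{166076}{145715} + \frac{200279}{386376} = - \frac{34984126091}{56300778840}$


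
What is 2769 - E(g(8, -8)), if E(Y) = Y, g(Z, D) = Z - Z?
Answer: 2769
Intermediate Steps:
g(Z, D) = 0
2769 - E(g(8, -8)) = 2769 - 1*0 = 2769 + 0 = 2769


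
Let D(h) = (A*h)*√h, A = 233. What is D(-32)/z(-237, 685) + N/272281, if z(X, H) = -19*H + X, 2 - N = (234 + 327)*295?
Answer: -165493/272281 + 7456*I*√2/3313 ≈ -0.6078 + 3.1827*I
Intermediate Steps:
N = -165493 (N = 2 - (234 + 327)*295 = 2 - 561*295 = 2 - 1*165495 = 2 - 165495 = -165493)
D(h) = 233*h^(3/2) (D(h) = (233*h)*√h = 233*h^(3/2))
z(X, H) = X - 19*H
D(-32)/z(-237, 685) + N/272281 = (233*(-32)^(3/2))/(-237 - 19*685) - 165493/272281 = (233*(-128*I*√2))/(-237 - 13015) - 165493*1/272281 = -29824*I*√2/(-13252) - 165493/272281 = -29824*I*√2*(-1/13252) - 165493/272281 = 7456*I*√2/3313 - 165493/272281 = -165493/272281 + 7456*I*√2/3313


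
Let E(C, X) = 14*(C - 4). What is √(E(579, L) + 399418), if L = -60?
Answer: 2*√101867 ≈ 638.33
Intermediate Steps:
E(C, X) = -56 + 14*C (E(C, X) = 14*(-4 + C) = -56 + 14*C)
√(E(579, L) + 399418) = √((-56 + 14*579) + 399418) = √((-56 + 8106) + 399418) = √(8050 + 399418) = √407468 = 2*√101867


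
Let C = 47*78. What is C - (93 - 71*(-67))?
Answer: -1184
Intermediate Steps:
C = 3666
C - (93 - 71*(-67)) = 3666 - (93 - 71*(-67)) = 3666 - (93 + 4757) = 3666 - 1*4850 = 3666 - 4850 = -1184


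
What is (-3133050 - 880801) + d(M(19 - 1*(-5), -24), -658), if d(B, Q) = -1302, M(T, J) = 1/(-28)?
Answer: -4015153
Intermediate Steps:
M(T, J) = -1/28
(-3133050 - 880801) + d(M(19 - 1*(-5), -24), -658) = (-3133050 - 880801) - 1302 = -4013851 - 1302 = -4015153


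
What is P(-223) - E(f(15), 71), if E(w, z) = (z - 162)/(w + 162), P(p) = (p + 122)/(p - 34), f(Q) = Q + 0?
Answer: 41264/45489 ≈ 0.90712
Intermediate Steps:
f(Q) = Q
P(p) = (122 + p)/(-34 + p)
E(w, z) = (-162 + z)/(162 + w)
P(-223) - E(f(15), 71) = (122 - 223)/(-34 - 223) - (-162 + 71)/(162 + 15) = -101/(-257) - (-91)/177 = -1/257*(-101) - (-91)/177 = 101/257 - 1*(-91/177) = 101/257 + 91/177 = 41264/45489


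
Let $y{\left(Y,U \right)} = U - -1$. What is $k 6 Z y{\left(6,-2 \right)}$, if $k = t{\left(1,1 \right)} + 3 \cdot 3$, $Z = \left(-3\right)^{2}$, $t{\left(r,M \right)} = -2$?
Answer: $-378$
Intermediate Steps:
$y{\left(Y,U \right)} = 1 + U$ ($y{\left(Y,U \right)} = U + 1 = 1 + U$)
$Z = 9$
$k = 7$ ($k = -2 + 3 \cdot 3 = -2 + 9 = 7$)
$k 6 Z y{\left(6,-2 \right)} = 7 \cdot 6 \cdot 9 \left(1 - 2\right) = 7 \cdot 54 \left(-1\right) = 7 \left(-54\right) = -378$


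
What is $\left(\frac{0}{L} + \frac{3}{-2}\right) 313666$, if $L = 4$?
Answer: $-470499$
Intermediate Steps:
$\left(\frac{0}{L} + \frac{3}{-2}\right) 313666 = \left(\frac{0}{4} + \frac{3}{-2}\right) 313666 = \left(0 \cdot \frac{1}{4} + 3 \left(- \frac{1}{2}\right)\right) 313666 = \left(0 - \frac{3}{2}\right) 313666 = \left(- \frac{3}{2}\right) 313666 = -470499$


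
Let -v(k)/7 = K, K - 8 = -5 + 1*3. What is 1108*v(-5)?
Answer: -46536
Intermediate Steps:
K = 6 (K = 8 + (-5 + 1*3) = 8 + (-5 + 3) = 8 - 2 = 6)
v(k) = -42 (v(k) = -7*6 = -42)
1108*v(-5) = 1108*(-42) = -46536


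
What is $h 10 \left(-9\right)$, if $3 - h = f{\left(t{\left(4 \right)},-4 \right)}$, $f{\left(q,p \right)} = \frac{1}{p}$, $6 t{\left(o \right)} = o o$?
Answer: $- \frac{585}{2} \approx -292.5$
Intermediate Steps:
$t{\left(o \right)} = \frac{o^{2}}{6}$ ($t{\left(o \right)} = \frac{o o}{6} = \frac{o^{2}}{6}$)
$h = \frac{13}{4}$ ($h = 3 - \frac{1}{-4} = 3 - - \frac{1}{4} = 3 + \frac{1}{4} = \frac{13}{4} \approx 3.25$)
$h 10 \left(-9\right) = \frac{13}{4} \cdot 10 \left(-9\right) = \frac{65}{2} \left(-9\right) = - \frac{585}{2}$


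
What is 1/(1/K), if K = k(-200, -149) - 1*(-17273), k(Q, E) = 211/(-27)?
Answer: 466160/27 ≈ 17265.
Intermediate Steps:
k(Q, E) = -211/27 (k(Q, E) = 211*(-1/27) = -211/27)
K = 466160/27 (K = -211/27 - 1*(-17273) = -211/27 + 17273 = 466160/27 ≈ 17265.)
1/(1/K) = 1/(1/(466160/27)) = 1/(27/466160) = 466160/27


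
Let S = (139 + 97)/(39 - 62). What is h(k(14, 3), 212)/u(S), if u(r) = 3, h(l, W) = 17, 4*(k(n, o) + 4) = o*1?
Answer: 17/3 ≈ 5.6667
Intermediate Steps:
k(n, o) = -4 + o/4 (k(n, o) = -4 + (o*1)/4 = -4 + o/4)
S = -236/23 (S = 236/(-23) = 236*(-1/23) = -236/23 ≈ -10.261)
h(k(14, 3), 212)/u(S) = 17/3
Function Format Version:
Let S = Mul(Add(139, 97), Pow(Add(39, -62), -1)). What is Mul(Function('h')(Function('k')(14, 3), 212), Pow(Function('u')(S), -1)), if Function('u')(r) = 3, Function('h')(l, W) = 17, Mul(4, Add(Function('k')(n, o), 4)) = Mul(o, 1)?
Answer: Rational(17, 3) ≈ 5.6667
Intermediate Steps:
Function('k')(n, o) = Add(-4, Mul(Rational(1, 4), o)) (Function('k')(n, o) = Add(-4, Mul(Rational(1, 4), Mul(o, 1))) = Add(-4, Mul(Rational(1, 4), o)))
S = Rational(-236, 23) (S = Mul(236, Pow(-23, -1)) = Mul(236, Rational(-1, 23)) = Rational(-236, 23) ≈ -10.261)
Mul(Function('h')(Function('k')(14, 3), 212), Pow(Function('u')(S), -1)) = Mul(17, Pow(3, -1)) = Mul(17, Rational(1, 3)) = Rational(17, 3)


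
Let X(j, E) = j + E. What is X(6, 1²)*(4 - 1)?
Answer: 21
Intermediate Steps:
X(j, E) = E + j
X(6, 1²)*(4 - 1) = (1² + 6)*(4 - 1) = (1 + 6)*3 = 7*3 = 21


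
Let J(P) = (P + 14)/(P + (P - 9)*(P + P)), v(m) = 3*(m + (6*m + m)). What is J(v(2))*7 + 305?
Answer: 578497/1896 ≈ 305.11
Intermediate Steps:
v(m) = 24*m (v(m) = 3*(m + 7*m) = 3*(8*m) = 24*m)
J(P) = (14 + P)/(P + 2*P*(-9 + P)) (J(P) = (14 + P)/(P + (-9 + P)*(2*P)) = (14 + P)/(P + 2*P*(-9 + P)))
J(v(2))*7 + 305 = ((14 + 24*2)/(((24*2))*(-17 + 2*(24*2))))*7 + 305 = ((14 + 48)/(48*(-17 + 2*48)))*7 + 305 = ((1/48)*62/(-17 + 96))*7 + 305 = ((1/48)*62/79)*7 + 305 = ((1/48)*(1/79)*62)*7 + 305 = (31/1896)*7 + 305 = 217/1896 + 305 = 578497/1896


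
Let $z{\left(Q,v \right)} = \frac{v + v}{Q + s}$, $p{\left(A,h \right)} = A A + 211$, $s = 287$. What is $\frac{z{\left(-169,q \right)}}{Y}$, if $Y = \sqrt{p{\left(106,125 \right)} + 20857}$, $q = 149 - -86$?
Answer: $\frac{235 \sqrt{2019}}{476484} \approx 0.022161$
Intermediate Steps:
$q = 235$ ($q = 149 + 86 = 235$)
$p{\left(A,h \right)} = 211 + A^{2}$ ($p{\left(A,h \right)} = A^{2} + 211 = 211 + A^{2}$)
$z{\left(Q,v \right)} = \frac{2 v}{287 + Q}$ ($z{\left(Q,v \right)} = \frac{v + v}{Q + 287} = \frac{2 v}{287 + Q}$)
$Y = 4 \sqrt{2019}$ ($Y = \sqrt{\left(211 + 106^{2}\right) + 20857} = \sqrt{\left(211 + 11236\right) + 20857} = \sqrt{11447 + 20857} = \sqrt{32304} = 4 \sqrt{2019} \approx 179.73$)
$\frac{z{\left(-169,q \right)}}{Y} = \frac{2 \cdot 235 \frac{1}{287 - 169}}{4 \sqrt{2019}} = 2 \cdot 235 \cdot \frac{1}{118} \frac{\sqrt{2019}}{8076} = \frac{235 \frac{\sqrt{2019}}{8076}}{59} = \frac{235 \sqrt{2019}}{476484}$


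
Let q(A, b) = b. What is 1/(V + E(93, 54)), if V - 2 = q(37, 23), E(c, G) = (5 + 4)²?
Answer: 1/106 ≈ 0.0094340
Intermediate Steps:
E(c, G) = 81 (E(c, G) = 9² = 81)
V = 25 (V = 2 + 23 = 25)
1/(V + E(93, 54)) = 1/(25 + 81) = 1/106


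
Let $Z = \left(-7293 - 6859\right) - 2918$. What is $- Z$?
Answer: $17070$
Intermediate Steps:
$Z = -17070$ ($Z = \left(-7293 - 6859\right) - 2918 = -14152 - 2918 = -17070$)
$- Z = \left(-1\right) \left(-17070\right) = 17070$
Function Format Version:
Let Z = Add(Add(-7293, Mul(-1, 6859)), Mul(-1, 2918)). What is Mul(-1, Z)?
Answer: 17070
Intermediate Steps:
Z = -17070 (Z = Add(Add(-7293, -6859), -2918) = Add(-14152, -2918) = -17070)
Mul(-1, Z) = Mul(-1, -17070) = 17070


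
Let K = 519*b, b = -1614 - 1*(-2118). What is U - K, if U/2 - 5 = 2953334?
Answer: 5645102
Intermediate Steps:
U = 5906678 (U = 10 + 2*2953334 = 10 + 5906668 = 5906678)
b = 504 (b = -1614 + 2118 = 504)
K = 261576 (K = 519*504 = 261576)
U - K = 5906678 - 1*261576 = 5906678 - 261576 = 5645102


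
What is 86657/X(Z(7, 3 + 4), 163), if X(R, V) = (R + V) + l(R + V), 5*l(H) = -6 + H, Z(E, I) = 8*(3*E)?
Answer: 86657/396 ≈ 218.83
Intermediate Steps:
Z(E, I) = 24*E
l(H) = -6/5 + H/5 (l(H) = (-6 + H)/5 = -6/5 + H/5)
X(R, V) = -6/5 + 6*R/5 + 6*V/5 (X(R, V) = (R + V) + (-6/5 + (R + V)/5) = (R + V) + (-6/5 + (R/5 + V/5)) = (R + V) + (-6/5 + R/5 + V/5) = -6/5 + 6*R/5 + 6*V/5)
86657/X(Z(7, 3 + 4), 163) = 86657/(-6/5 + 6*(24*7)/5 + (6/5)*163) = 86657/(-6/5 + (6/5)*168 + 978/5) = 86657/(-6/5 + 1008/5 + 978/5) = 86657/396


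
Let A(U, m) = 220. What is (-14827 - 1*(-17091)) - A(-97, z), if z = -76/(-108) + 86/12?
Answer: 2044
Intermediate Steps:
z = 425/54 (z = -76*(-1/108) + 86*(1/12) = 19/27 + 43/6 = 425/54 ≈ 7.8704)
(-14827 - 1*(-17091)) - A(-97, z) = (-14827 - 1*(-17091)) - 1*220 = (-14827 + 17091) - 220 = 2264 - 220 = 2044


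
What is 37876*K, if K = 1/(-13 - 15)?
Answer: -9469/7 ≈ -1352.7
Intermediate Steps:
K = -1/28 (K = 1/(-28) = -1/28 ≈ -0.035714)
37876*K = 37876*(-1/28) = -9469/7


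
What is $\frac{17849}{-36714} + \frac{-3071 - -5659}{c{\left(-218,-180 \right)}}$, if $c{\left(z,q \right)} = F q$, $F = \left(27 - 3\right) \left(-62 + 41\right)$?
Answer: $- \frac{63510227}{138778920} \approx -0.45764$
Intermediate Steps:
$F = -504$ ($F = 24 \left(-21\right) = -504$)
$c{\left(z,q \right)} = - 504 q$
$\frac{17849}{-36714} + \frac{-3071 - -5659}{c{\left(-218,-180 \right)}} = \frac{17849}{-36714} + \frac{-3071 - -5659}{\left(-504\right) \left(-180\right)} = 17849 \left(- \frac{1}{36714}\right) + \frac{-3071 + 5659}{90720} = - \frac{17849}{36714} + 2588 \cdot \frac{1}{90720} = - \frac{17849}{36714} + \frac{647}{22680} = - \frac{63510227}{138778920}$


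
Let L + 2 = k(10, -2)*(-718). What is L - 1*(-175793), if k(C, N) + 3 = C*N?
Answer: 192305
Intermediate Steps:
k(C, N) = -3 + C*N
L = 16512 (L = -2 + (-3 + 10*(-2))*(-718) = -2 + (-3 - 20)*(-718) = -2 - 23*(-718) = -2 + 16514 = 16512)
L - 1*(-175793) = 16512 - 1*(-175793) = 16512 + 175793 = 192305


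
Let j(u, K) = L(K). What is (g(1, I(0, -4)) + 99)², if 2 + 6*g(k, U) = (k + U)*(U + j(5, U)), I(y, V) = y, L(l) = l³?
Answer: 87616/9 ≈ 9735.1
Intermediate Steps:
j(u, K) = K³
g(k, U) = -⅓ + (U + k)*(U + U³)/6 (g(k, U) = -⅓ + ((k + U)*(U + U³))/6 = -⅓ + ((U + k)*(U + U³))/6 = -⅓ + (U + k)*(U + U³)/6)
(g(1, I(0, -4)) + 99)² = ((-⅓ + (⅙)*0² + (⅙)*0⁴ + (⅙)*0*1 + (⅙)*1*0³) + 99)² = ((-⅓ + (⅙)*0 + (⅙)*0 + 0 + (⅙)*1*0) + 99)² = ((-⅓ + 0 + 0 + 0 + 0) + 99)² = (-⅓ + 99)² = (296/3)² = 87616/9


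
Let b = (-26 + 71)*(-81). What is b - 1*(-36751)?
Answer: 33106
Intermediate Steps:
b = -3645 (b = 45*(-81) = -3645)
b - 1*(-36751) = -3645 - 1*(-36751) = -3645 + 36751 = 33106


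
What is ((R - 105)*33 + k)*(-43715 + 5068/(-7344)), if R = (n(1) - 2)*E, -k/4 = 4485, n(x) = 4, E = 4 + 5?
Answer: 556777542559/612 ≈ 9.0977e+8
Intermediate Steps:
E = 9
k = -17940 (k = -4*4485 = -17940)
R = 18 (R = (4 - 2)*9 = 2*9 = 18)
((R - 105)*33 + k)*(-43715 + 5068/(-7344)) = ((18 - 105)*33 - 17940)*(-43715 + 5068/(-7344)) = (-87*33 - 17940)*(-43715 + 5068*(-1/7344)) = (-2871 - 17940)*(-43715 - 1267/1836) = -20811*(-80262007/1836) = 556777542559/612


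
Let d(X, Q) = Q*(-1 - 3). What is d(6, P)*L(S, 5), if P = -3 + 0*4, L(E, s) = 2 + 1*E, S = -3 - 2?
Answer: -36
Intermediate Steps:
S = -5
L(E, s) = 2 + E
P = -3 (P = -3 + 0 = -3)
d(X, Q) = -4*Q (d(X, Q) = Q*(-4) = -4*Q)
d(6, P)*L(S, 5) = (-4*(-3))*(2 - 5) = 12*(-3) = -36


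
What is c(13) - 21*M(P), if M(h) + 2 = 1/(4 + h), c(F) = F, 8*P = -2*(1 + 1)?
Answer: 49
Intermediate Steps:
P = -½ (P = (-2*(1 + 1))/8 = (-2*2)/8 = (⅛)*(-4) = -½ ≈ -0.50000)
M(h) = -2 + 1/(4 + h)
c(13) - 21*M(P) = 13 - 21*(-7 - 2*(-½))/(4 - ½) = 13 - 21*(-7 + 1)/7/2 = 13 - 6*(-6) = 13 - 21*(-12/7) = 13 + 36 = 49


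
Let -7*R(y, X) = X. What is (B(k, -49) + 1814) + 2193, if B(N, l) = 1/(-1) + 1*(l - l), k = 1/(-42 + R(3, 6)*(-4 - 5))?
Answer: 4006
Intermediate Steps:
R(y, X) = -X/7
k = -7/240 (k = 1/(-42 + (-1/7*6)*(-4 - 5)) = 1/(-42 - 6/7*(-9)) = 1/(-42 + 54/7) = 1/(-240/7) = -7/240 ≈ -0.029167)
B(N, l) = -1 (B(N, l) = -1 + 1*0 = -1 + 0 = -1)
(B(k, -49) + 1814) + 2193 = (-1 + 1814) + 2193 = 1813 + 2193 = 4006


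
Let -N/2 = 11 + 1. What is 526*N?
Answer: -12624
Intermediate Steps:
N = -24 (N = -2*(11 + 1) = -2*12 = -24)
526*N = 526*(-24) = -12624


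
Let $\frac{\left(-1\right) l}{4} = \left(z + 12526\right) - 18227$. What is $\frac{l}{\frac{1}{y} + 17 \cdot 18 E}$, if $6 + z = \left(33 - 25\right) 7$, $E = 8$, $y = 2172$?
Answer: $\frac{49095888}{5317057} \approx 9.2337$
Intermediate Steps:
$z = 50$ ($z = -6 + \left(33 - 25\right) 7 = -6 + 8 \cdot 7 = -6 + 56 = 50$)
$l = 22604$ ($l = - 4 \left(\left(50 + 12526\right) - 18227\right) = - 4 \left(12576 - 18227\right) = \left(-4\right) \left(-5651\right) = 22604$)
$\frac{l}{\frac{1}{y} + 17 \cdot 18 E} = \frac{22604}{\frac{1}{2172} + 17 \cdot 18 \cdot 8} = \frac{22604}{\frac{1}{2172} + 306 \cdot 8} = \frac{22604}{\frac{1}{2172} + 2448} = \frac{22604}{\frac{5317057}{2172}} = 22604 \cdot \frac{2172}{5317057} = \frac{49095888}{5317057}$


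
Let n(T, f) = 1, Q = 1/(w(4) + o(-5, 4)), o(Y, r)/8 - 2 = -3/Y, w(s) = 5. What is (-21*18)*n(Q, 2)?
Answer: -378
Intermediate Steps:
o(Y, r) = 16 - 24/Y (o(Y, r) = 16 + 8*(-3/Y) = 16 - 24/Y)
Q = 5/129 (Q = 1/(5 + (16 - 24/(-5))) = 1/(5 + (16 - 24*(-⅕))) = 1/(5 + (16 + 24/5)) = 1/(5 + 104/5) = 1/(129/5) = 5/129 ≈ 0.038760)
(-21*18)*n(Q, 2) = -21*18*1 = -378*1 = -378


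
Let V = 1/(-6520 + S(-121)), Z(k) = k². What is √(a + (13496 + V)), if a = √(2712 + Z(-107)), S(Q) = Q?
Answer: √600460718174/6641 ≈ 116.68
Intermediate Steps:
V = -1/6641 (V = 1/(-6520 - 121) = 1/(-6641) = -1/6641 ≈ -0.00015058)
a = 119 (a = √(2712 + (-107)²) = √(2712 + 11449) = √14161 = 119)
√(a + (13496 + V)) = √(119 + (13496 - 1/6641)) = √(119 + 89626935/6641) = √(90417214/6641) = √600460718174/6641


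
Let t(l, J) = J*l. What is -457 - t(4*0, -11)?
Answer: -457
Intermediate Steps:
-457 - t(4*0, -11) = -457 - (-11)*4*0 = -457 - (-11)*0 = -457 - 1*0 = -457 + 0 = -457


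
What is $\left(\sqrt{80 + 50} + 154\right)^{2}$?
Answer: $\left(154 + \sqrt{130}\right)^{2} \approx 27358.0$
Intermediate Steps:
$\left(\sqrt{80 + 50} + 154\right)^{2} = \left(\sqrt{130} + 154\right)^{2} = \left(154 + \sqrt{130}\right)^{2}$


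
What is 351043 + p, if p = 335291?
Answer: 686334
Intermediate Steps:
351043 + p = 351043 + 335291 = 686334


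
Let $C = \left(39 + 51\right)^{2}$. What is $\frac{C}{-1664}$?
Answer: $- \frac{2025}{416} \approx -4.8678$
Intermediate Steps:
$C = 8100$ ($C = 90^{2} = 8100$)
$\frac{C}{-1664} = \frac{8100}{-1664} = 8100 \left(- \frac{1}{1664}\right) = - \frac{2025}{416}$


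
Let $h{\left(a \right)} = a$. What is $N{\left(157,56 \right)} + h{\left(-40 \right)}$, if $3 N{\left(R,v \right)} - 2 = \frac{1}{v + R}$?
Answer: $- \frac{25133}{639} \approx -39.332$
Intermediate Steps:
$N{\left(R,v \right)} = \frac{2}{3} + \frac{1}{3 \left(R + v\right)}$ ($N{\left(R,v \right)} = \frac{2}{3} + \frac{1}{3 \left(v + R\right)} = \frac{2}{3} + \frac{1}{3 \left(R + v\right)}$)
$N{\left(157,56 \right)} + h{\left(-40 \right)} = \frac{1 + 2 \cdot 157 + 2 \cdot 56}{3 \left(157 + 56\right)} - 40 = \frac{1 + 314 + 112}{3 \cdot 213} - 40 = \frac{1}{3} \cdot \frac{1}{213} \cdot 427 - 40 = \frac{427}{639} - 40 = - \frac{25133}{639}$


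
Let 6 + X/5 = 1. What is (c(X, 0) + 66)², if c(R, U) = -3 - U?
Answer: 3969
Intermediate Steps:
X = -25 (X = -30 + 5*1 = -30 + 5 = -25)
(c(X, 0) + 66)² = ((-3 - 1*0) + 66)² = ((-3 + 0) + 66)² = (-3 + 66)² = 63² = 3969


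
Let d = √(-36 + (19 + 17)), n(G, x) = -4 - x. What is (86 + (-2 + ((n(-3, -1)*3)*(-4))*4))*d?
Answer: 0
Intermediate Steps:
d = 0 (d = √(-36 + 36) = √0 = 0)
(86 + (-2 + ((n(-3, -1)*3)*(-4))*4))*d = (86 + (-2 + (((-4 - 1*(-1))*3)*(-4))*4))*0 = (86 + (-2 + (((-4 + 1)*3)*(-4))*4))*0 = (86 + (-2 + (-3*3*(-4))*4))*0 = (86 + (-2 - 9*(-4)*4))*0 = (86 + (-2 + 36*4))*0 = (86 + (-2 + 144))*0 = (86 + 142)*0 = 228*0 = 0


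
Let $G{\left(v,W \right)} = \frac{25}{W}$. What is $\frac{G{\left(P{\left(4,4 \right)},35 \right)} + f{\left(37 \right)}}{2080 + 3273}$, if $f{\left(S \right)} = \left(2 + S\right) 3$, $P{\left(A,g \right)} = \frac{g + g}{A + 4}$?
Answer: $\frac{824}{37471} \approx 0.02199$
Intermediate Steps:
$P{\left(A,g \right)} = \frac{2 g}{4 + A}$
$f{\left(S \right)} = 6 + 3 S$
$\frac{G{\left(P{\left(4,4 \right)},35 \right)} + f{\left(37 \right)}}{2080 + 3273} = \frac{\frac{25}{35} + \left(6 + 3 \cdot 37\right)}{2080 + 3273} = \frac{25 \cdot \frac{1}{35} + \left(6 + 111\right)}{5353} = \left(\frac{5}{7} + 117\right) \frac{1}{5353} = \frac{824}{7} \cdot \frac{1}{5353} = \frac{824}{37471}$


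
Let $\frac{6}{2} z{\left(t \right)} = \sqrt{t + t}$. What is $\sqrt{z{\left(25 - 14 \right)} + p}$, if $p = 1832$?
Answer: $\frac{\sqrt{16488 + 3 \sqrt{22}}}{3} \approx 42.82$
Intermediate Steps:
$z{\left(t \right)} = \frac{\sqrt{2} \sqrt{t}}{3}$ ($z{\left(t \right)} = \frac{\sqrt{t + t}}{3} = \frac{\sqrt{2 t}}{3} = \frac{\sqrt{2} \sqrt{t}}{3}$)
$\sqrt{z{\left(25 - 14 \right)} + p} = \sqrt{\frac{\sqrt{2} \sqrt{25 - 14}}{3} + 1832} = \sqrt{\frac{\sqrt{2} \sqrt{11}}{3} + 1832} = \sqrt{\frac{\sqrt{22}}{3} + 1832} = \sqrt{1832 + \frac{\sqrt{22}}{3}}$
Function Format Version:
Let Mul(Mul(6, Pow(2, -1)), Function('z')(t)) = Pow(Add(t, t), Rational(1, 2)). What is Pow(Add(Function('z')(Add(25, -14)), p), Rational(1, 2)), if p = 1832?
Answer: Mul(Rational(1, 3), Pow(Add(16488, Mul(3, Pow(22, Rational(1, 2)))), Rational(1, 2))) ≈ 42.820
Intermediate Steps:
Function('z')(t) = Mul(Rational(1, 3), Pow(2, Rational(1, 2)), Pow(t, Rational(1, 2))) (Function('z')(t) = Mul(Rational(1, 3), Pow(Add(t, t), Rational(1, 2))) = Mul(Rational(1, 3), Pow(Mul(2, t), Rational(1, 2))) = Mul(Rational(1, 3), Mul(Pow(2, Rational(1, 2)), Pow(t, Rational(1, 2)))) = Mul(Rational(1, 3), Pow(2, Rational(1, 2)), Pow(t, Rational(1, 2))))
Pow(Add(Function('z')(Add(25, -14)), p), Rational(1, 2)) = Pow(Add(Mul(Rational(1, 3), Pow(2, Rational(1, 2)), Pow(Add(25, -14), Rational(1, 2))), 1832), Rational(1, 2)) = Pow(Add(Mul(Rational(1, 3), Pow(2, Rational(1, 2)), Pow(11, Rational(1, 2))), 1832), Rational(1, 2)) = Pow(Add(Mul(Rational(1, 3), Pow(22, Rational(1, 2))), 1832), Rational(1, 2)) = Pow(Add(1832, Mul(Rational(1, 3), Pow(22, Rational(1, 2)))), Rational(1, 2))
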